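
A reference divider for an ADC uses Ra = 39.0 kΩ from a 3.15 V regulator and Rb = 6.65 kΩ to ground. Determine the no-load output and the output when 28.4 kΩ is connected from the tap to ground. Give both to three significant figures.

Unloaded: 0.459 V; loaded: 0.382 V

Open-circuit: V = 3.15 × 6.65/(39.0 + 6.65) = 0.459 V.
With the load, Rb becomes Rb‖R_L = 5.388 kΩ, so V = 3.15 × 5.388/44.39 = 0.382 V.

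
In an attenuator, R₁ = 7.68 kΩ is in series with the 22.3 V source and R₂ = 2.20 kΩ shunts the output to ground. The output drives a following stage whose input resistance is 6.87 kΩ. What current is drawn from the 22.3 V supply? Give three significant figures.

R₂‖R_L = 1.666 kΩ, so the source sees R₁ + R₂‖R_L = 9.346 kΩ.
I = 22.3 V / 9.346 kΩ = 2.39 mA.

I ≈ 2.39 mA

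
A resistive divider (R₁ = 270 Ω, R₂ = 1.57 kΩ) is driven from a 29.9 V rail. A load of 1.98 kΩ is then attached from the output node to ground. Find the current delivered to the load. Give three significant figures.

R₂‖R_L = 875.7 Ω; V_out = 29.9 × 875.7/1146 = 22.85 V.
I_L = V_out / R_L = 22.85 / 1.98 kΩ = 11.5 mA.

I_L ≈ 11.5 mA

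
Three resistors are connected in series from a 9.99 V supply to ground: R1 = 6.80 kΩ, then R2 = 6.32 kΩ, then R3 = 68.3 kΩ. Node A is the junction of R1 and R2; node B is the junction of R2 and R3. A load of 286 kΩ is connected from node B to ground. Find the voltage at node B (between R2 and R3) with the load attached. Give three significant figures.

At node B, R3 is in parallel with the load: R3‖R_L = 55.13 kΩ.
Below node A the resistance is R2 + (R3‖R_L) = 61.45 kΩ, so V_A = 9.99 × 61.45/68.25 = 8.995 V.
Then V_B = V_A × (R3‖R_L)/(R2 + R3‖R_L) = 8.995 × 55.13/61.45 = 8.07 V.

V ≈ 8.07 V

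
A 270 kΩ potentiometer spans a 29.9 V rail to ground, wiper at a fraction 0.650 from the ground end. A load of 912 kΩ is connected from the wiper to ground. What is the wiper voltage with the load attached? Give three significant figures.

V ≈ 18.2 V

The wiper splits the pot into (1−α)R = 94.50 kΩ above and αR = 175.5 kΩ below.
Lower section ‖ load = 147.2 kΩ.
V_wiper = 29.9 × 147.2/(94.50 + 147.2) = 18.2 V.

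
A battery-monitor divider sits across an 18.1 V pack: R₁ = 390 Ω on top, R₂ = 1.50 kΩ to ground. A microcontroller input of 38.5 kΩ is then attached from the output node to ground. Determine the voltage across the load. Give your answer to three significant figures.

V_out ≈ 14.3 V

The load sits in parallel with R₂: R₂‖R_L = (1500 × 38500) / (1500 + 38500) = 1444 Ω.
V_out = 18.1 × 1444 / (390 + 1444) = 18.1 × 1444/1834 = 14.3 V.
(Unloaded it would have been 14.4 V.)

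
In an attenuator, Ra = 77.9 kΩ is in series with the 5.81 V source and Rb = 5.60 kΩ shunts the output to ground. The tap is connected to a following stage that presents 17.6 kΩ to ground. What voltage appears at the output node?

V_out ≈ 0.300 V

The load sits in parallel with Rb: Rb‖R_L = (5.60 × 17.6) / (5.60 + 17.6) = 4.248 kΩ.
V_out = 5.81 × 4.248 / (77.9 + 4.248) = 5.81 × 4.248/82.15 = 0.300 V.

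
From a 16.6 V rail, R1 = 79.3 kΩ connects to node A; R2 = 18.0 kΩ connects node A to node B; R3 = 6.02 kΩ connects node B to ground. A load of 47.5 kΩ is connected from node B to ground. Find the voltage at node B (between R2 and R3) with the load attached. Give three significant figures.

V ≈ 0.864 V

At node B, R3 is in parallel with the load: R3‖R_L = 5.343 kΩ.
Below node A the resistance is R2 + (R3‖R_L) = 23.34 kΩ, so V_A = 16.6 × 23.34/102.6 = 3.775 V.
Then V_B = V_A × (R3‖R_L)/(R2 + R3‖R_L) = 3.775 × 5.343/23.34 = 0.864 V.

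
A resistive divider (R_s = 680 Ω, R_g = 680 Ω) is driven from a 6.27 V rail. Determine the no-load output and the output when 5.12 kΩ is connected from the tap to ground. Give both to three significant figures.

Open-circuit: V = 6.27 × 680/(680 + 680) = 3.13 V.
With the load, R_g becomes R_g‖R_L = 600.3 Ω, so V = 6.27 × 600.3/1280 = 2.94 V.

Unloaded: 3.13 V; loaded: 2.94 V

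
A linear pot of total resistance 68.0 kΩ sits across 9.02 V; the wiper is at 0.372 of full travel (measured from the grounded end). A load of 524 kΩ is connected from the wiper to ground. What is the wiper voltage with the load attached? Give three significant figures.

The wiper splits the pot into (1−α)R = 42.70 kΩ above and αR = 25.30 kΩ below.
Lower section ‖ load = 24.13 kΩ.
V_wiper = 9.02 × 24.13/(42.70 + 24.13) = 3.26 V.

V ≈ 3.26 V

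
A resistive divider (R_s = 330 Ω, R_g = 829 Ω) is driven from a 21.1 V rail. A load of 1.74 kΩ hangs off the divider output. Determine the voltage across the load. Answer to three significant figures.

V_out ≈ 13.3 V

The load sits in parallel with R_g: R_g‖R_L = (829 × 1740) / (829 + 1740) = 561.5 Ω.
V_out = 21.1 × 561.5 / (330 + 561.5) = 21.1 × 561.5/891.5 = 13.3 V.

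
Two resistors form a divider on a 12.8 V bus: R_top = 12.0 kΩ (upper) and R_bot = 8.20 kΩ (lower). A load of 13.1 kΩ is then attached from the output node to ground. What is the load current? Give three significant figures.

R_bot‖R_L = 5.043 kΩ; V_out = 12.8 × 5.043/17.04 = 3.788 V.
I_L = V_out / R_L = 3.788 / 13.1 kΩ = 0.289 mA.

I_L ≈ 0.289 mA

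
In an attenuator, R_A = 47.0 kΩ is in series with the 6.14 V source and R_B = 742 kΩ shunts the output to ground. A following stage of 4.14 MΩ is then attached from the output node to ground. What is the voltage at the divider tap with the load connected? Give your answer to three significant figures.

V_out ≈ 5.71 V

The load sits in parallel with R_B: R_B‖R_L = (742 × 4140) / (742 + 4140) = 629.2 kΩ.
V_out = 6.14 × 629.2 / (47.0 + 629.2) = 6.14 × 629.2/676.2 = 5.71 V.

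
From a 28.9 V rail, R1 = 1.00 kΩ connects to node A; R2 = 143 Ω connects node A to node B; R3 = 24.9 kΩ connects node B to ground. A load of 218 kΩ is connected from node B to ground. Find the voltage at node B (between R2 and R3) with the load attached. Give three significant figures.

V ≈ 27.5 V

At node B, R3 is in parallel with the load: R3‖R_L = 22350 Ω.
Below node A the resistance is R2 + (R3‖R_L) = 22490 Ω, so V_A = 28.9 × 22490/23490 = 27.67 V.
Then V_B = V_A × (R3‖R_L)/(R2 + R3‖R_L) = 27.67 × 22350/22490 = 27.5 V.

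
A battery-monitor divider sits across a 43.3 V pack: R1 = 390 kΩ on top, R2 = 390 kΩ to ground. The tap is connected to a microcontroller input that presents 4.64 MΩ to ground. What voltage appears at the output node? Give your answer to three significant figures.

V_out ≈ 20.8 V

The load sits in parallel with R2: R2‖R_L = (390 × 4640) / (390 + 4640) = 359.8 kΩ.
V_out = 43.3 × 359.8 / (390 + 359.8) = 43.3 × 359.8/749.8 = 20.8 V.
(Unloaded it would have been 21.6 V.)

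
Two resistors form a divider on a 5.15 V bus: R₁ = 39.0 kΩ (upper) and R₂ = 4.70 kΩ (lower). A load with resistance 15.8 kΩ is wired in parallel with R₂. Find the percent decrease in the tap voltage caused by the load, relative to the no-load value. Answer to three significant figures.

The divider's output (Thévenin) resistance is R₁‖R₂ = 4.195 kΩ.
Fractional drop under load = R_th/(R_th + R_L) = 4.195 / (4.195 + 15.8) = 0.2098.
So the output falls by 21.0 %.

21.0 %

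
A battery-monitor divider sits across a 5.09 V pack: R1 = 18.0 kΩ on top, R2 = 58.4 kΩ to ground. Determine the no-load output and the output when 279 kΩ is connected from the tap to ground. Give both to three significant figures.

Unloaded: 3.89 V; loaded: 3.71 V

Open-circuit: V = 5.09 × 58.4/(18.0 + 58.4) = 3.89 V.
With the load, R2 becomes R2‖R_L = 48.29 kΩ, so V = 5.09 × 48.29/66.29 = 3.71 V.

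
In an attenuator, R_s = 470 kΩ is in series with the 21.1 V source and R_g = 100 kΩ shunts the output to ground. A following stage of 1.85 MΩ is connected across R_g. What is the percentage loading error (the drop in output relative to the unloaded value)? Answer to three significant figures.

The divider's output (Thévenin) resistance is R_s‖R_g = 82.46 kΩ.
Fractional drop under load = R_th/(R_th + R_L) = 82.46 / (82.46 + 1850) = 0.04267.
So the output falls by 4.27 %.

4.27 %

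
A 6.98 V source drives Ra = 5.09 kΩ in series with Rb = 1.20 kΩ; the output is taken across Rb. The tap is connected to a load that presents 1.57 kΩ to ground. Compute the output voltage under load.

The load sits in parallel with Rb: Rb‖R_L = (1.20 × 1.57) / (1.20 + 1.57) = 0.6801 kΩ.
V_out = 6.98 × 0.6801 / (5.09 + 0.6801) = 6.98 × 0.6801/5.770 = 0.823 V.

V_out ≈ 0.823 V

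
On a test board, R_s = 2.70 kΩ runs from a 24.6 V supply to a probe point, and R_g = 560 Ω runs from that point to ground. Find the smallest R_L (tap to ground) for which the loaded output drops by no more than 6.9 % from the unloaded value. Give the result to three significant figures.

R_L(min) ≈ 6.26 kΩ

Output resistance R_th = R_s‖R_g = (2700 × 560)/3260 = 463.8 Ω.
The fractional drop is R_th/(R_th + R_L); requiring this ≤ 0.0690 gives R_L ≥ R_th(1/0.0690 − 1) = 463.8 × 13.49 = 6.26 kΩ.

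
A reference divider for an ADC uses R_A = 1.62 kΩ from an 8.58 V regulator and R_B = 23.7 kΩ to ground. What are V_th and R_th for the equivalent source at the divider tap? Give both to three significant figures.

V_th = 8.03 V, R_th = 1.52 kΩ

V_th is the open-circuit tap voltage: 8.58 × 23.7/(1.62 + 23.7) = 8.03 V.
With the supply zeroed, R_A and R_B appear in parallel from the tap: R_th = R_A‖R_B = (1.62 × 23.7)/25.32 = 1.52 kΩ.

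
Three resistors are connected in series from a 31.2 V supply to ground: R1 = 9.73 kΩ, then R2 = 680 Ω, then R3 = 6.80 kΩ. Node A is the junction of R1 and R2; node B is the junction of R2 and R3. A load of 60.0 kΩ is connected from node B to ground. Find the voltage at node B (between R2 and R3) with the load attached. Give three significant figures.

V ≈ 11.5 V

At node B, R3 is in parallel with the load: R3‖R_L = 6108 Ω.
Below node A the resistance is R2 + (R3‖R_L) = 6788 Ω, so V_A = 31.2 × 6788/16520 = 12.82 V.
Then V_B = V_A × (R3‖R_L)/(R2 + R3‖R_L) = 12.82 × 6108/6788 = 11.5 V.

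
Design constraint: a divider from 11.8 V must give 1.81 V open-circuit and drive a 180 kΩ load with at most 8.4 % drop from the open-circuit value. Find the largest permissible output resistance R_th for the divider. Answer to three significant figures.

Loading drop = R_th/(R_th + R_L) ≤ 0.0840, so R_th ≤ R_L · ε/(1−ε) = 180 kΩ × 0.0840/0.9160 = 16.5 kΩ.

R_th ≤ 16.5 kΩ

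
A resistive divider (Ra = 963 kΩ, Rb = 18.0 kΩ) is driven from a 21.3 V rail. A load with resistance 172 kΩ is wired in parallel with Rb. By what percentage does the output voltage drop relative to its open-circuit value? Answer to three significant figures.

9.32 %

The divider's output (Thévenin) resistance is Ra‖Rb = 17.67 kΩ.
Fractional drop under load = R_th/(R_th + R_L) = 17.67 / (17.67 + 172) = 0.09316.
So the output falls by 9.32 %.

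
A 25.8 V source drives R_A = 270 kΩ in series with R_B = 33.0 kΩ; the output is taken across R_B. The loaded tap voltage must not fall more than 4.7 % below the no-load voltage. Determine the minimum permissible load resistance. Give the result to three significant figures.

Output resistance R_th = R_A‖R_B = (270 × 33.0)/303.0 = 29.41 kΩ.
The fractional drop is R_th/(R_th + R_L); requiring this ≤ 0.0470 gives R_L ≥ R_th(1/0.0470 − 1) = 29.41 × 20.28 = 596 kΩ.

R_L(min) ≈ 596 kΩ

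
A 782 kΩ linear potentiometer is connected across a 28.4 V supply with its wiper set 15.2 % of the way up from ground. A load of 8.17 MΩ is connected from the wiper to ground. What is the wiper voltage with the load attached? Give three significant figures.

V ≈ 4.26 V

The wiper splits the pot into (1−α)R = 663.1 kΩ above and αR = 118.9 kΩ below.
Lower section ‖ load = 117.2 kΩ.
V_wiper = 28.4 × 117.2/(663.1 + 117.2) = 4.26 V.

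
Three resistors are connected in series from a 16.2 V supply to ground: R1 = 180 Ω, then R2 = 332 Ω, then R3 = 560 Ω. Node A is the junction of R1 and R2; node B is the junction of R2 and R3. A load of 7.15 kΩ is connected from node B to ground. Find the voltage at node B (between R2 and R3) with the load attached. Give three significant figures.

At node B, R3 is in parallel with the load: R3‖R_L = 519.3 Ω.
Below node A the resistance is R2 + (R3‖R_L) = 851.3 Ω, so V_A = 16.2 × 851.3/1031 = 13.37 V.
Then V_B = V_A × (R3‖R_L)/(R2 + R3‖R_L) = 13.37 × 519.3/851.3 = 8.16 V.

V ≈ 8.16 V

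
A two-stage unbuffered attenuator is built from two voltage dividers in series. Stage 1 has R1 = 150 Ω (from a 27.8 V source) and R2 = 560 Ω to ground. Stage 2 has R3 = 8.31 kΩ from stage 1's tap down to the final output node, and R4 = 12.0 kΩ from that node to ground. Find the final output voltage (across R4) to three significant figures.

V_out ≈ 12.9 V

Stage 2 presents R3+R4 = 20310 Ω as a load on stage 1's tap.
Stage 1's lower leg becomes R2‖(R3+R4) = 545.0 Ω, so V_mid = 27.8 × 545.0/695.0 = 21.80 V.
Stage 2 is itself unloaded: V_out = V_mid × R4/(R3+R4) = 21.80 × 12000/20310 = 12.9 V.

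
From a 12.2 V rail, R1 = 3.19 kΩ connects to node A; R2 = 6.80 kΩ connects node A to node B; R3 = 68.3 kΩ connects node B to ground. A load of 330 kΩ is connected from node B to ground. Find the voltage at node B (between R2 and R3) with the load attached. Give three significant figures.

V ≈ 10.4 V

At node B, R3 is in parallel with the load: R3‖R_L = 56.59 kΩ.
Below node A the resistance is R2 + (R3‖R_L) = 63.39 kΩ, so V_A = 12.2 × 63.39/66.58 = 11.62 V.
Then V_B = V_A × (R3‖R_L)/(R2 + R3‖R_L) = 11.62 × 56.59/63.39 = 10.4 V.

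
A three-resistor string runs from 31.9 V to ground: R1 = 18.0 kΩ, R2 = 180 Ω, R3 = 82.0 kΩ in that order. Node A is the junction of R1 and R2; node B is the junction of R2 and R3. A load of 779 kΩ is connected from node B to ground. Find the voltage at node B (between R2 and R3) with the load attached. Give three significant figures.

V ≈ 25.6 V

At node B, R3 is in parallel with the load: R3‖R_L = 74190 Ω.
Below node A the resistance is R2 + (R3‖R_L) = 74370 Ω, so V_A = 31.9 × 74370/92370 = 25.68 V.
Then V_B = V_A × (R3‖R_L)/(R2 + R3‖R_L) = 25.68 × 74190/74370 = 25.6 V.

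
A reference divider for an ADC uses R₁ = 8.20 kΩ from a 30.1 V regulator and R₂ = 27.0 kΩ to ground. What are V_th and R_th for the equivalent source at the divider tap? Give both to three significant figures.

V_th = 23.1 V, R_th = 6.29 kΩ

V_th is the open-circuit tap voltage: 30.1 × 27.0/(8.20 + 27.0) = 23.1 V.
With the supply zeroed, R₁ and R₂ appear in parallel from the tap: R_th = R₁‖R₂ = (8.20 × 27.0)/35.20 = 6.29 kΩ.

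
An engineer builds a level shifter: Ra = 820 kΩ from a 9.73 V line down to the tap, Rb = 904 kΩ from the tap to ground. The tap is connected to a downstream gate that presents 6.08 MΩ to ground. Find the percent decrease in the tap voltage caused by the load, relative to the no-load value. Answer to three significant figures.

The divider's output (Thévenin) resistance is Ra‖Rb = 430.0 kΩ.
Fractional drop under load = R_th/(R_th + R_L) = 430.0 / (430.0 + 6080) = 0.06605.
So the output falls by 6.60 %.

6.60 %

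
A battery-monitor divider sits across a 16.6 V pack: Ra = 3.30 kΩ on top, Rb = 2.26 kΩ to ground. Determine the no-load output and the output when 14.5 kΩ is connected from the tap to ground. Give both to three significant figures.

Unloaded: 6.75 V; loaded: 6.18 V

Open-circuit: V = 16.6 × 2.26/(3.30 + 2.26) = 6.75 V.
With the load, Rb becomes Rb‖R_L = 1.955 kΩ, so V = 16.6 × 1.955/5.255 = 6.18 V.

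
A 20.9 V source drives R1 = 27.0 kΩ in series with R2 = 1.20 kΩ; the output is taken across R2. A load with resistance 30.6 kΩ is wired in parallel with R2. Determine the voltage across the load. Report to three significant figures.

The load sits in parallel with R2: R2‖R_L = (1.20 × 30.6) / (1.20 + 30.6) = 1.155 kΩ.
V_out = 20.9 × 1.155 / (27.0 + 1.155) = 20.9 × 1.155/28.15 = 0.857 V.

V_out ≈ 0.857 V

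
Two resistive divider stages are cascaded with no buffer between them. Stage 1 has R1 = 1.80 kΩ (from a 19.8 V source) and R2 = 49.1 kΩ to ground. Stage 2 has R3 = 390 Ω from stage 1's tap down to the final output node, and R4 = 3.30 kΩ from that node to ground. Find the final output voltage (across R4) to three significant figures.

V_out ≈ 11.6 V

Stage 2 presents R3+R4 = 3690 Ω as a load on stage 1's tap.
Stage 1's lower leg becomes R2‖(R3+R4) = 3432 Ω, so V_mid = 19.8 × 3432/5232 = 12.99 V.
Stage 2 is itself unloaded: V_out = V_mid × R4/(R3+R4) = 12.99 × 3300/3690 = 11.6 V.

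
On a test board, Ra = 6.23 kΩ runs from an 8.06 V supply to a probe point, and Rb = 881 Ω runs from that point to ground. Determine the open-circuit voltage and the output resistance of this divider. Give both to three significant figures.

V_th is the open-circuit tap voltage: 8.06 × 881/(6230 + 881) = 0.999 V.
With the supply zeroed, Ra and Rb appear in parallel from the tap: R_th = Ra‖Rb = (6230 × 881)/7111 = 772 Ω.

V_th = 0.999 V, R_th = 772 Ω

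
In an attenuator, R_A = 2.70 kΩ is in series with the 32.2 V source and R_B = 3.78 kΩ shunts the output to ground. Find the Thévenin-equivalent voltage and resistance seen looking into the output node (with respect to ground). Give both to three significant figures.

V_th = 18.8 V, R_th = 1.57 kΩ

V_th is the open-circuit tap voltage: 32.2 × 3.78/(2.70 + 3.78) = 18.8 V.
With the supply zeroed, R_A and R_B appear in parallel from the tap: R_th = R_A‖R_B = (2.70 × 3.78)/6.480 = 1.57 kΩ.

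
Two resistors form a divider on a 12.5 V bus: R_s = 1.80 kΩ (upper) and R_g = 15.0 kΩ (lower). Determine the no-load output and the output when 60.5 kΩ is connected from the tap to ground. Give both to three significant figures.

Open-circuit: V = 12.5 × 15.0/(1.80 + 15.0) = 11.2 V.
With the load, R_g becomes R_g‖R_L = 12.02 kΩ, so V = 12.5 × 12.02/13.82 = 10.9 V.

Unloaded: 11.2 V; loaded: 10.9 V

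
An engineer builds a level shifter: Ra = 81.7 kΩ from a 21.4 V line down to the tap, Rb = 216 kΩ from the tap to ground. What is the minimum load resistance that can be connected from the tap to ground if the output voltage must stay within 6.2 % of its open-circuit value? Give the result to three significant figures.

Output resistance R_th = Ra‖Rb = (81.7 × 216)/297.7 = 59.28 kΩ.
The fractional drop is R_th/(R_th + R_L); requiring this ≤ 0.0620 gives R_L ≥ R_th(1/0.0620 − 1) = 59.28 × 15.13 = 897 kΩ.

R_L(min) ≈ 897 kΩ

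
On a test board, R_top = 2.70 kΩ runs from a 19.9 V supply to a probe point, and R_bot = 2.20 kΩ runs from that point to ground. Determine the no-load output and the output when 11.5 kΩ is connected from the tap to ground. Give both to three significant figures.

Open-circuit: V = 19.9 × 2.20/(2.70 + 2.20) = 8.93 V.
With the load, R_bot becomes R_bot‖R_L = 1.847 kΩ, so V = 19.9 × 1.847/4.547 = 8.08 V.

Unloaded: 8.93 V; loaded: 8.08 V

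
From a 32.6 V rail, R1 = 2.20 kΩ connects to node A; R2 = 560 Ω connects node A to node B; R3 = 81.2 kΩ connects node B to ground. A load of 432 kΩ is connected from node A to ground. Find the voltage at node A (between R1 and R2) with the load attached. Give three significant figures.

V ≈ 31.6 V

Below node A the series string R2+R3 = 81760 Ω sits in parallel with the 432000 Ω load: 68750 Ω.
V_A = 32.6 × 68750/(2200 + 68750) = 31.6 V.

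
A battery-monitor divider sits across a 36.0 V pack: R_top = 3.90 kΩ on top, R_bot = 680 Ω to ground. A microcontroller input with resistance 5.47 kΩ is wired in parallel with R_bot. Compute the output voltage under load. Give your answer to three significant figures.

V_out ≈ 4.83 V

The load sits in parallel with R_bot: R_bot‖R_L = (680 × 5470) / (680 + 5470) = 604.8 Ω.
V_out = 36.0 × 604.8 / (3900 + 604.8) = 36.0 × 604.8/4505 = 4.83 V.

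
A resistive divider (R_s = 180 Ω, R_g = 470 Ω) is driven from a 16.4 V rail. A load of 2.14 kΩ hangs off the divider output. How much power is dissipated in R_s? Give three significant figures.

Total resistance from the source is R_s + (R_g‖R_L) = 565.4 Ω, so I = 16.4/565.4 Ω = 29.01 mA.
P = I²·R_s = (29.01 mA)² × 180 Ω = 151 mW.

P ≈ 151 mW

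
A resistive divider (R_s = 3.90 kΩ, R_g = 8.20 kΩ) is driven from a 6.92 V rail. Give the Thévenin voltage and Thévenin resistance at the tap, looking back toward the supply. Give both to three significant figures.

V_th is the open-circuit tap voltage: 6.92 × 8.20/(3.90 + 8.20) = 4.69 V.
With the supply zeroed, R_s and R_g appear in parallel from the tap: R_th = R_s‖R_g = (3.90 × 8.20)/12.10 = 2.64 kΩ.

V_th = 4.69 V, R_th = 2.64 kΩ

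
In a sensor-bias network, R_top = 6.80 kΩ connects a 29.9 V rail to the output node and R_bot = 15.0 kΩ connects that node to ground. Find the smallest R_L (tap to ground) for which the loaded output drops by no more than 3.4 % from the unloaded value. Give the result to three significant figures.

Output resistance R_th = R_top‖R_bot = (6.80 × 15.0)/21.80 = 4.679 kΩ.
The fractional drop is R_th/(R_th + R_L); requiring this ≤ 0.0340 gives R_L ≥ R_th(1/0.0340 − 1) = 4.679 × 28.41 = 133 kΩ.

R_L(min) ≈ 133 kΩ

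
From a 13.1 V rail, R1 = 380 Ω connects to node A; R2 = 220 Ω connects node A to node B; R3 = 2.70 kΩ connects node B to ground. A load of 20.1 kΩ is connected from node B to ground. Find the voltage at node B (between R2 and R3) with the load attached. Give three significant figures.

At node B, R3 is in parallel with the load: R3‖R_L = 2380 Ω.
Below node A the resistance is R2 + (R3‖R_L) = 2600 Ω, so V_A = 13.1 × 2600/2980 = 11.43 V.
Then V_B = V_A × (R3‖R_L)/(R2 + R3‖R_L) = 11.43 × 2380/2600 = 10.5 V.

V ≈ 10.5 V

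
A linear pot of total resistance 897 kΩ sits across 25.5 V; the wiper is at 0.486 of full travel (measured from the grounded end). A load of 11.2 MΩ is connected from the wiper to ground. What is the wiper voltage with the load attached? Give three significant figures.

V ≈ 12.1 V

The wiper splits the pot into (1−α)R = 461.1 kΩ above and αR = 435.9 kΩ below.
Lower section ‖ load = 419.6 kΩ.
V_wiper = 25.5 × 419.6/(461.1 + 419.6) = 12.1 V.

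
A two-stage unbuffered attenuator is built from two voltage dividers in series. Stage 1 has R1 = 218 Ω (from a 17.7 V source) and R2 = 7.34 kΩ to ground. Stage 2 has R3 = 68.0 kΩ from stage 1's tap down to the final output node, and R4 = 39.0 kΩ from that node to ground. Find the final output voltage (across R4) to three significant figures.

Stage 2 presents R3+R4 = 107000 Ω as a load on stage 1's tap.
Stage 1's lower leg becomes R2‖(R3+R4) = 6869 Ω, so V_mid = 17.7 × 6869/7087 = 17.16 V.
Stage 2 is itself unloaded: V_out = V_mid × R4/(R3+R4) = 17.16 × 39000/107000 = 6.25 V.

V_out ≈ 6.25 V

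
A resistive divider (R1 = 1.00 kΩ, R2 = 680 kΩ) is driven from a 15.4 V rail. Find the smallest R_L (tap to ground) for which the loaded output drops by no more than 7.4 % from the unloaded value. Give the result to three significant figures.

R_L(min) ≈ 12.5 kΩ

Output resistance R_th = R1‖R2 = (1000 × 680000)/681000 = 998.5 Ω.
The fractional drop is R_th/(R_th + R_L); requiring this ≤ 0.0740 gives R_L ≥ R_th(1/0.0740 − 1) = 998.5 × 12.51 = 12.5 kΩ.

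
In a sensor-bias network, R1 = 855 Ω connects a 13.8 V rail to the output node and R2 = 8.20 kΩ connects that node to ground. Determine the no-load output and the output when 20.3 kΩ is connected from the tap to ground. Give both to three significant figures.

Open-circuit: V = 13.8 × 8200/(855 + 8200) = 12.5 V.
With the load, R2 becomes R2‖R_L = 5841 Ω, so V = 13.8 × 5841/6696 = 12.0 V.

Unloaded: 12.5 V; loaded: 12.0 V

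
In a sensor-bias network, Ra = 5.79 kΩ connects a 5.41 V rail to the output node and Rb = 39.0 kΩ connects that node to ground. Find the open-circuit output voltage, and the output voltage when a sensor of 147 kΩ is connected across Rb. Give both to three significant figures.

Open-circuit: V = 5.41 × 39.0/(5.79 + 39.0) = 4.71 V.
With the load, Rb becomes Rb‖R_L = 30.82 kΩ, so V = 5.41 × 30.82/36.61 = 4.55 V.

Unloaded: 4.71 V; loaded: 4.55 V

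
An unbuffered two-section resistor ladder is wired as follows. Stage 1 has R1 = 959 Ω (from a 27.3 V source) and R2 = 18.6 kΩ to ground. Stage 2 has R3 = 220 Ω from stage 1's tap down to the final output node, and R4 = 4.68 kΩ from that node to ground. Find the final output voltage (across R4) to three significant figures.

V_out ≈ 20.9 V

Stage 2 presents R3+R4 = 4900 Ω as a load on stage 1's tap.
Stage 1's lower leg becomes R2‖(R3+R4) = 3878 Ω, so V_mid = 27.3 × 3878/4837 = 21.89 V.
Stage 2 is itself unloaded: V_out = V_mid × R4/(R3+R4) = 21.89 × 4680/4900 = 20.9 V.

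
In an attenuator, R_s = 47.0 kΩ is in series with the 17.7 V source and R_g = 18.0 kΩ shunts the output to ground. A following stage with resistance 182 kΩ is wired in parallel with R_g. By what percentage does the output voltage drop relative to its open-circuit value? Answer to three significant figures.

The divider's output (Thévenin) resistance is R_s‖R_g = 13.02 kΩ.
Fractional drop under load = R_th/(R_th + R_L) = 13.02 / (13.02 + 182) = 0.06674.
So the output falls by 6.67 %.

6.67 %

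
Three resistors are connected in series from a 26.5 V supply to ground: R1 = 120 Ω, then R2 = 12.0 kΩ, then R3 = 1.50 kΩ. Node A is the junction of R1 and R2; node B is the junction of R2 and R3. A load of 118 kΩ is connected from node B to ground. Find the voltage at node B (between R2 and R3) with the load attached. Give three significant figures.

At node B, R3 is in parallel with the load: R3‖R_L = 1481 Ω.
Below node A the resistance is R2 + (R3‖R_L) = 13480 Ω, so V_A = 26.5 × 13480/13600 = 26.27 V.
Then V_B = V_A × (R3‖R_L)/(R2 + R3‖R_L) = 26.27 × 1481/13480 = 2.89 V.

V ≈ 2.89 V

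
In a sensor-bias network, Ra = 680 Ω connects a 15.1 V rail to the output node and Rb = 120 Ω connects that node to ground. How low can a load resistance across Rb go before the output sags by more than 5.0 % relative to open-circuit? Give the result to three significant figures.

Output resistance R_th = Ra‖Rb = (680 × 120)/800.0 = 102.0 Ω.
The fractional drop is R_th/(R_th + R_L); requiring this ≤ 0.0500 gives R_L ≥ R_th(1/0.0500 − 1) = 102.0 × 19.00 = 1.94 kΩ.

R_L(min) ≈ 1.94 kΩ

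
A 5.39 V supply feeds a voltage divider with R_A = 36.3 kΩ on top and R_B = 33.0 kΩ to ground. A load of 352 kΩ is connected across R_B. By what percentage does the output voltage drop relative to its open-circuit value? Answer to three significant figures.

4.68 %

The divider's output (Thévenin) resistance is R_A‖R_B = 17.29 kΩ.
Fractional drop under load = R_th/(R_th + R_L) = 17.29 / (17.29 + 352) = 0.04681.
So the output falls by 4.68 %.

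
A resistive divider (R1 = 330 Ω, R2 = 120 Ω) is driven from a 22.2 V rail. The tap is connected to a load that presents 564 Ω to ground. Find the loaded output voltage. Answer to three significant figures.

V_out ≈ 5.12 V

The load sits in parallel with R2: R2‖R_L = (120 × 564) / (120 + 564) = 98.95 Ω.
V_out = 22.2 × 98.95 / (330 + 98.95) = 22.2 × 98.95/428.9 = 5.12 V.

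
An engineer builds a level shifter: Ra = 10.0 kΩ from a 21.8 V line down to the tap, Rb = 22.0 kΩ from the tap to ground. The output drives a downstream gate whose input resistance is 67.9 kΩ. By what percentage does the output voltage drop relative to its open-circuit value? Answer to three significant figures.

9.19 %

Unloaded V = 21.8 × 22.0/32.00 = 14.988 V.
Loaded: Rb‖R_L = 16.62 kΩ, giving V = 21.8 × 16.62/26.62 = 13.610 V.
Drop = (14.988 − 13.610) / 14.988 = 9.19 %.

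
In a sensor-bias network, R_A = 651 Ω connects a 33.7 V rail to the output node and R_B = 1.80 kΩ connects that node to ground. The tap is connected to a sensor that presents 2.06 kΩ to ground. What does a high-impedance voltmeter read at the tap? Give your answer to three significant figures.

V_out ≈ 20.1 V

The load sits in parallel with R_B: R_B‖R_L = (1800 × 2060) / (1800 + 2060) = 960.6 Ω.
V_out = 33.7 × 960.6 / (651 + 960.6) = 33.7 × 960.6/1612 = 20.1 V.
(Unloaded it would have been 24.7 V.)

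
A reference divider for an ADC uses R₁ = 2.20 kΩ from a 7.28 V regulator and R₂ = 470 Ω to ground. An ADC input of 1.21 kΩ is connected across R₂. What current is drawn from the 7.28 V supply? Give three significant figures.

I ≈ 2.87 mA

R₂‖R_L = 338.5 Ω, so the source sees R₁ + R₂‖R_L = 2539 Ω.
I = 7.28 V / 2539 Ω = 2.87 mA.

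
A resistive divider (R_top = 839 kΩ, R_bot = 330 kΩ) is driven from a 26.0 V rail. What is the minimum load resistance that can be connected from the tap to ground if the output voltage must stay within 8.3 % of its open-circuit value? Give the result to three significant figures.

R_L(min) ≈ 2.62 MΩ

Output resistance R_th = R_top‖R_bot = (839 × 330)/1169 = 236.8 kΩ.
The fractional drop is R_th/(R_th + R_L); requiring this ≤ 0.0830 gives R_L ≥ R_th(1/0.0830 − 1) = 236.8 × 11.05 = 2.62 MΩ.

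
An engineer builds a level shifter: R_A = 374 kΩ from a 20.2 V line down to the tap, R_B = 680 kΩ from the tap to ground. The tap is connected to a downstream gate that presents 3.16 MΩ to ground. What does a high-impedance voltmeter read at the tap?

V_out ≈ 12.1 V

The load sits in parallel with R_B: R_B‖R_L = (680 × 3160) / (680 + 3160) = 559.6 kΩ.
V_out = 20.2 × 559.6 / (374 + 559.6) = 20.2 × 559.6/933.6 = 12.1 V.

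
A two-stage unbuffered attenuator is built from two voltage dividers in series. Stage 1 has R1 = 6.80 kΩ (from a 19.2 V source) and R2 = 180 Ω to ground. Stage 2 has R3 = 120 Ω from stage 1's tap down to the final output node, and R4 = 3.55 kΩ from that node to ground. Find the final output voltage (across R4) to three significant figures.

Stage 2 presents R3+R4 = 3670 Ω as a load on stage 1's tap.
Stage 1's lower leg becomes R2‖(R3+R4) = 171.6 Ω, so V_mid = 19.2 × 171.6/6972 = 0.4725 V.
Stage 2 is itself unloaded: V_out = V_mid × R4/(R3+R4) = 0.4725 × 3550/3670 = 0.457 V.

V_out ≈ 0.457 V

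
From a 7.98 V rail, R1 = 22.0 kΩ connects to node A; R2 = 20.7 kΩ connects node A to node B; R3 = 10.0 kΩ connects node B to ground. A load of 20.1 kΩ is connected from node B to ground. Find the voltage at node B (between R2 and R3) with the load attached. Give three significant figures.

At node B, R3 is in parallel with the load: R3‖R_L = 6.678 kΩ.
Below node A the resistance is R2 + (R3‖R_L) = 27.38 kΩ, so V_A = 7.98 × 27.38/49.38 = 4.425 V.
Then V_B = V_A × (R3‖R_L)/(R2 + R3‖R_L) = 4.425 × 6.678/27.38 = 1.08 V.

V ≈ 1.08 V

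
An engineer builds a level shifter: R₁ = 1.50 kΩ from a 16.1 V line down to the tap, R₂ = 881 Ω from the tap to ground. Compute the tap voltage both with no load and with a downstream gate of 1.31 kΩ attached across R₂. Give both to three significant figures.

Unloaded: 5.96 V; loaded: 4.18 V

Open-circuit: V = 16.1 × 881/(1500 + 881) = 5.96 V.
With the load, R₂ becomes R₂‖R_L = 526.8 Ω, so V = 16.1 × 526.8/2027 = 4.18 V.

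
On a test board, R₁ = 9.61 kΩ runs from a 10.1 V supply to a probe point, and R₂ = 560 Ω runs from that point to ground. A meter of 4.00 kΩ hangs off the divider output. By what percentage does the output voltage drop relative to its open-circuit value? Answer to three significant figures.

The divider's output (Thévenin) resistance is R₁‖R₂ = 529.2 Ω.
Fractional drop under load = R_th/(R_th + R_L) = 529.2 / (529.2 + 4000) = 0.1168.
So the output falls by 11.7 %.

11.7 %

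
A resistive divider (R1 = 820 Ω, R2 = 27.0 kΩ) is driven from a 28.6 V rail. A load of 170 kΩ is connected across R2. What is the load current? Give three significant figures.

I_L ≈ 0.163 mA

R2‖R_L = 23300 Ω; V_out = 28.6 × 23300/24120 = 27.63 V.
I_L = V_out / R_L = 27.63 / 170 kΩ = 0.163 mA.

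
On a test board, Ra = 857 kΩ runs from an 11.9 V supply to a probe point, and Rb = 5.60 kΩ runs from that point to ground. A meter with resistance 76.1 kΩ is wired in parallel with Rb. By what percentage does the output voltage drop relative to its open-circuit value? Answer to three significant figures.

6.81 %

The divider's output (Thévenin) resistance is Ra‖Rb = 5.564 kΩ.
Fractional drop under load = R_th/(R_th + R_L) = 5.564 / (5.564 + 76.1) = 0.06813.
So the output falls by 6.81 %.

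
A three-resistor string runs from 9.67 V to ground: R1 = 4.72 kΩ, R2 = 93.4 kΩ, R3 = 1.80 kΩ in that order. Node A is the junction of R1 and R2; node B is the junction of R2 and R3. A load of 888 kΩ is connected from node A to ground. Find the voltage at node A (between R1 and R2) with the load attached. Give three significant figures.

Below node A the series string R2+R3 = 95.20 kΩ sits in parallel with the 888 kΩ load: 85.98 kΩ.
V_A = 9.67 × 85.98/(4.72 + 85.98) = 9.17 V.

V ≈ 9.17 V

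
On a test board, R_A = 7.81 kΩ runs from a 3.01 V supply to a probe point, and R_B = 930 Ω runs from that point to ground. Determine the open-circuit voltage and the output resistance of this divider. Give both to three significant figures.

V_th is the open-circuit tap voltage: 3.01 × 930/(7810 + 930) = 0.320 V.
With the supply zeroed, R_A and R_B appear in parallel from the tap: R_th = R_A‖R_B = (7810 × 930)/8740 = 831 Ω.

V_th = 0.320 V, R_th = 831 Ω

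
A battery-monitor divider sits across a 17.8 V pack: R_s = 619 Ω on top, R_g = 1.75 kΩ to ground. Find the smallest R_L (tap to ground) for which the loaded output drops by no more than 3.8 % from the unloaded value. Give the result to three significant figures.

R_L(min) ≈ 11.6 kΩ

Output resistance R_th = R_s‖R_g = (619 × 1750)/2369 = 457.3 Ω.
The fractional drop is R_th/(R_th + R_L); requiring this ≤ 0.0380 gives R_L ≥ R_th(1/0.0380 − 1) = 457.3 × 25.32 = 11.6 kΩ.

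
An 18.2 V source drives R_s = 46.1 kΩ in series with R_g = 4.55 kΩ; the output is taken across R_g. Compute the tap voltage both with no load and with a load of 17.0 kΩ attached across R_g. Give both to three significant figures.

Unloaded: 1.63 V; loaded: 1.31 V

Open-circuit: V = 18.2 × 4.55/(46.1 + 4.55) = 1.63 V.
With the load, R_g becomes R_g‖R_L = 3.589 kΩ, so V = 18.2 × 3.589/49.69 = 1.31 V.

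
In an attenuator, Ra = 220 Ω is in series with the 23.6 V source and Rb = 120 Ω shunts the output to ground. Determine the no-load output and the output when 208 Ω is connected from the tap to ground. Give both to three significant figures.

Open-circuit: V = 23.6 × 120/(220 + 120) = 8.33 V.
With the load, Rb becomes Rb‖R_L = 76.10 Ω, so V = 23.6 × 76.10/296.1 = 6.07 V.

Unloaded: 8.33 V; loaded: 6.07 V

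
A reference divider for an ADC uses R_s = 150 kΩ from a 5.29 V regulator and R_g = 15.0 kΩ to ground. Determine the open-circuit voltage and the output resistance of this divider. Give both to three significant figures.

V_th = 0.481 V, R_th = 13.6 kΩ

V_th is the open-circuit tap voltage: 5.29 × 15.0/(150 + 15.0) = 0.481 V.
With the supply zeroed, R_s and R_g appear in parallel from the tap: R_th = R_s‖R_g = (150 × 15.0)/165.0 = 13.6 kΩ.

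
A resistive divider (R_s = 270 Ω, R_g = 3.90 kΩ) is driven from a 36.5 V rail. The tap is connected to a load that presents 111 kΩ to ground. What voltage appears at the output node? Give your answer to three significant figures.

The load sits in parallel with R_g: R_g‖R_L = (3900 × 111000) / (3900 + 111000) = 3768 Ω.
V_out = 36.5 × 3768 / (270 + 3768) = 36.5 × 3768/4038 = 34.1 V.
(Unloaded it would have been 34.1 V.)

V_out ≈ 34.1 V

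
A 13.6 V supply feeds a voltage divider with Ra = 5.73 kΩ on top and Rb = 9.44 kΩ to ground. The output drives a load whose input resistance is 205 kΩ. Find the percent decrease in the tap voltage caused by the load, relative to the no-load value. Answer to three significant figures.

1.71 %

The divider's output (Thévenin) resistance is Ra‖Rb = 3.566 kΩ.
Fractional drop under load = R_th/(R_th + R_L) = 3.566 / (3.566 + 205) = 0.01710.
So the output falls by 1.71 %.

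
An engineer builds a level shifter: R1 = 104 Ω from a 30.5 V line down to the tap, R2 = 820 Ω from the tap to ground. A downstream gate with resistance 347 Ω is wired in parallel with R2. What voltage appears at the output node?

V_out ≈ 21.4 V

The load sits in parallel with R2: R2‖R_L = (820 × 347) / (820 + 347) = 243.8 Ω.
V_out = 30.5 × 243.8 / (104 + 243.8) = 30.5 × 243.8/347.8 = 21.4 V.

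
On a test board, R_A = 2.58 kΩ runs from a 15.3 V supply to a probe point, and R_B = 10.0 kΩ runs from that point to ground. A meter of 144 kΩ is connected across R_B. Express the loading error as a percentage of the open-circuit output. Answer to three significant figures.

1.40 %

The divider's output (Thévenin) resistance is R_A‖R_B = 2.051 kΩ.
Fractional drop under load = R_th/(R_th + R_L) = 2.051 / (2.051 + 144) = 0.01404.
So the output falls by 1.40 %.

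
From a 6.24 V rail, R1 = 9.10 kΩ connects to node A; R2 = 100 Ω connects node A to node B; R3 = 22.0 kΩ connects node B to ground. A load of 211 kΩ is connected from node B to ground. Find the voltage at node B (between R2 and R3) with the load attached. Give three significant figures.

At node B, R3 is in parallel with the load: R3‖R_L = 19920 Ω.
Below node A the resistance is R2 + (R3‖R_L) = 20020 Ω, so V_A = 6.24 × 20020/29120 = 4.290 V.
Then V_B = V_A × (R3‖R_L)/(R2 + R3‖R_L) = 4.290 × 19920/20020 = 4.27 V.

V ≈ 4.27 V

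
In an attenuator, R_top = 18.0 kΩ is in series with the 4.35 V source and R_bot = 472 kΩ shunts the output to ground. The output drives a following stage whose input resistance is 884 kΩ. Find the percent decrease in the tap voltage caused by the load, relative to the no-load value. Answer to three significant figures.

The divider's output (Thévenin) resistance is R_top‖R_bot = 17.34 kΩ.
Fractional drop under load = R_th/(R_th + R_L) = 17.34 / (17.34 + 884) = 0.01924.
So the output falls by 1.92 %.

1.92 %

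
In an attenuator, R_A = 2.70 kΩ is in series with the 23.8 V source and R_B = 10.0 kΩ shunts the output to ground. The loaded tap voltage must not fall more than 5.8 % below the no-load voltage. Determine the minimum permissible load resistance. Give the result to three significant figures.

Output resistance R_th = R_A‖R_B = (2.70 × 10.0)/12.70 = 2.126 kΩ.
The fractional drop is R_th/(R_th + R_L); requiring this ≤ 0.0580 gives R_L ≥ R_th(1/0.0580 − 1) = 2.126 × 16.24 = 34.5 kΩ.

R_L(min) ≈ 34.5 kΩ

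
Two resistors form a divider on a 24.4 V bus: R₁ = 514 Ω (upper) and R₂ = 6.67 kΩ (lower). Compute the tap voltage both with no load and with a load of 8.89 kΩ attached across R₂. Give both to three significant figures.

Unloaded: 22.7 V; loaded: 21.5 V

Open-circuit: V = 24.4 × 6670/(514 + 6670) = 22.7 V.
With the load, R₂ becomes R₂‖R_L = 3811 Ω, so V = 24.4 × 3811/4325 = 21.5 V.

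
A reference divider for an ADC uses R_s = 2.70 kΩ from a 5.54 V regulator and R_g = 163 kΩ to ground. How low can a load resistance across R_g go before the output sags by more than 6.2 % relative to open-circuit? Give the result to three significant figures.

R_L(min) ≈ 40.2 kΩ

Output resistance R_th = R_s‖R_g = (2.70 × 163)/165.7 = 2.656 kΩ.
The fractional drop is R_th/(R_th + R_L); requiring this ≤ 0.0620 gives R_L ≥ R_th(1/0.0620 − 1) = 2.656 × 15.13 = 40.2 kΩ.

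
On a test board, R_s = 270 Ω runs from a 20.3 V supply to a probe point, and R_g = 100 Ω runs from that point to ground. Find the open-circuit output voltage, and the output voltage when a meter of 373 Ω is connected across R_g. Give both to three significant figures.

Unloaded: 5.49 V; loaded: 4.59 V

Open-circuit: V = 20.3 × 100/(270 + 100) = 5.49 V.
With the load, R_g becomes R_g‖R_L = 78.86 Ω, so V = 20.3 × 78.86/348.9 = 4.59 V.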